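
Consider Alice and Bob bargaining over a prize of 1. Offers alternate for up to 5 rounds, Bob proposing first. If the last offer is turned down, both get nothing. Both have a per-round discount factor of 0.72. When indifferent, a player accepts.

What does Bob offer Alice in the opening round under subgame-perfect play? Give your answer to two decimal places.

Round 5 (Bob proposes): Alice will accept anything ≥ 0, so Bob offers 0 and keeps 1.
Round 4 (Alice proposes): Bob can get 1 next round, worth 0.72 × 1 = 0.72 now. Alice offers 0.72 and keeps 1 − 0.72 = 0.28.
Round 3 (Bob proposes): Alice can get 0.28 next round, worth 0.72 × 0.28 = 0.2016 now; Bob offers that and keeps 0.7984.
Round 2 (Alice proposes): Bob can get 0.7984 next round, worth 0.72 × 0.7984 = 0.574848 now; Alice offers that and keeps 0.425152.
Round 1 (Bob proposes): Alice can get 0.425152 next round, worth 0.72 × 0.425152 = 0.30610944 now. Bob offers 0.30610944 and keeps 1 − 0.30610944 = 0.69389056.

0.31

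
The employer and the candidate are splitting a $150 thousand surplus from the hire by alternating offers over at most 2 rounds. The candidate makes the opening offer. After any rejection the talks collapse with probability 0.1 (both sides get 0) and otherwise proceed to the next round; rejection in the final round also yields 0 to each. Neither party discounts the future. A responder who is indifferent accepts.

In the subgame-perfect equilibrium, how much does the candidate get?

15

Round 2 (the employer proposes): rejection yields 0 for the candidate; the employer offers 0 and keeps 150.
Round 1 (the candidate proposes): rejecting gives the employer an expected 0.9 × 150 = 135. The candidate offers 135 and keeps 150 − 135 = 15.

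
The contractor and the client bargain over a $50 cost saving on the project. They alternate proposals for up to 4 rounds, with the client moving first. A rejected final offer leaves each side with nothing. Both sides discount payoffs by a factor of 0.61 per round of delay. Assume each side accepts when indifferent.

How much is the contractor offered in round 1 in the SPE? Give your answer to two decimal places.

23.24

Round 4 (the contractor proposes): rejection yields 0 for the client; the contractor offers 0 and keeps 50.
Round 3 (the client proposes): the contractor can get 50 next round, worth 0.61 × 50 = 30.5 now. The client offers 30.5 and keeps 50 − 30.5 = 19.5.
Round 2 (the contractor proposes): the client can get 19.5 next round, worth 0.61 × 19.5 = 11.895 now. The contractor offers 11.895 and keeps 50 − 11.895 = 38.105.
Round 1 (the client proposes): the contractor can get 38.105 next round, worth 0.61 × 38.105 = 23.24405 now, so the client offers 23.24405, keeping 26.75595.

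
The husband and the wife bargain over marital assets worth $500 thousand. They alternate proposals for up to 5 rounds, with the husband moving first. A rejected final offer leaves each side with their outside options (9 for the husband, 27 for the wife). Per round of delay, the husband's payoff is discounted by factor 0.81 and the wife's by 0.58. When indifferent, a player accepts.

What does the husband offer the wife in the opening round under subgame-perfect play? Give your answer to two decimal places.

Work backward from the last round.
Round 5 (the husband proposes): the wife gets 27 if talks fail, so the husband offers 27 and keeps 473.
Round 4 (the wife proposes): the husband can get 473 next round, worth 0.81 × 473 = 383.13 now; the wife offers that and keeps 116.87.
Round 3 (the husband proposes): the wife can get 116.87 next round, worth 0.58 × 116.87 = 67.7846 now, so the husband offers 67.7846, keeping 432.2154.
Round 2 (the wife proposes): the husband can get 432.2154 next round, worth 0.81 × 432.2154 = 350.094474 now. The wife offers 350.094474 and keeps 500 − 350.094474 = 149.905526.
Round 1 (the husband proposes): the wife can get 149.905526 next round, worth 0.58 × 149.905526 = 86.94520508 now; the husband offers that and keeps 413.05479492.

86.95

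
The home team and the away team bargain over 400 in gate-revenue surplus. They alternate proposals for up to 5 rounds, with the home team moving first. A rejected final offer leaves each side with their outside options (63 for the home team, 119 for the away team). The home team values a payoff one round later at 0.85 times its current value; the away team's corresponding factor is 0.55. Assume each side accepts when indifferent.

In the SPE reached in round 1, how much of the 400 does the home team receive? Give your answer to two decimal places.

Work backward from the last round.
Round 5 (the home team proposes): the away team gets 119 if talks fail, so the home team offers 119 and keeps 281.
Round 4 (the away team proposes): the home team can get 281 next round, worth 0.85 × 281 = 238.85 now. The away team offers 238.85 and keeps 400 − 238.85 = 161.15.
Round 3 (the home team proposes): the away team can get 161.15 next round, worth 0.55 × 161.15 = 88.6325 now; the home team offers that and keeps 311.3675.
Round 2 (the away team proposes): the home team can get 311.3675 next round, worth 0.85 × 311.3675 = 264.662375 now; the away team offers that and keeps 135.337625.
Round 1 (the home team proposes): the away team can get 135.337625 next round, worth 0.55 × 135.337625 = 74.43569375 now. The home team offers 74.43569375 and keeps 400 − 74.43569375 = 325.56430625.

325.56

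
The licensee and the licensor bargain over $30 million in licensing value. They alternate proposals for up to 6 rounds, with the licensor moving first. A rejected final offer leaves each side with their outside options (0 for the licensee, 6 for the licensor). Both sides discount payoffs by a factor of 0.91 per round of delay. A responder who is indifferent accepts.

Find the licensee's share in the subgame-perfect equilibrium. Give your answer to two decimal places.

Work backward from the last round.
Round 6 (the licensee proposes): the licensor gets 6 if talks fail, so the licensee offers 6 and keeps 24.
Round 5 (the licensor proposes): the licensee can get 24 next round, worth 0.91 × 24 = 21.84 now. The licensor offers 21.84 and keeps 30 − 21.84 = 8.16.
Round 4 (the licensee proposes): the licensor can get 8.16 next round, worth 0.91 × 8.16 = 7.4256 now; the licensee offers that and keeps 22.5744.
Round 3 (the licensor proposes): the licensee can get 22.5744 next round, worth 0.91 × 22.5744 = 20.542704 now, so the licensor offers 20.542704, keeping 9.457296.
Round 2 (the licensee proposes): the licensor can get 9.457296 next round, worth 0.91 × 9.457296 = 8.60613936 now, so the licensee offers 8.60613936, keeping 21.39386064.
Round 1 (the licensor proposes): the licensee can get 21.39386064 next round, worth 0.91 × 21.39386064 = 19.4684131824 now, so the licensor offers 19.4684131824, keeping 10.5315868176.

19.47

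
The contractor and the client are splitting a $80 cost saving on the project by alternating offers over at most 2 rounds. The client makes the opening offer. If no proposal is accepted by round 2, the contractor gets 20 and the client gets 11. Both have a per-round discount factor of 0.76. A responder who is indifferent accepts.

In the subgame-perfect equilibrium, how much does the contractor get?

52.44

Round 2 (the contractor proposes): the client gets 11 if talks fail, so the contractor offers 11 and keeps 69.
Round 1 (the client proposes): the contractor can get 69 next round, worth 0.76 × 69 = 52.44 now. The client offers 52.44 and keeps 80 − 52.44 = 27.56.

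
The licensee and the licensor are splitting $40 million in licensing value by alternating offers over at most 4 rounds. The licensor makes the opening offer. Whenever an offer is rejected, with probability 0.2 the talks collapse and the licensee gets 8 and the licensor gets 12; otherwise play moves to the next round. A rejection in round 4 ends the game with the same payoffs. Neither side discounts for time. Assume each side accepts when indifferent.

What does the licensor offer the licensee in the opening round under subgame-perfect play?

21.44

Round 4 (the licensee proposes): the licensor gets 12 if talks fail, so the licensee offers 12 and keeps 28.
Round 3 (the licensor proposes): rejecting gives the licensee an expected 0.8 × 28 + 0.2 × 8 = 24; the licensor offers that and keeps 16.
Round 2 (the licensee proposes): rejecting gives the licensor an expected 0.8 × 16 + 0.2 × 12 = 15.2. The licensee offers 15.2 and keeps 40 − 15.2 = 24.8.
Round 1 (the licensor proposes): rejecting gives the licensee an expected 0.8 × 24.8 + 0.2 × 8 = 21.44; the licensor offers that and keeps 18.56.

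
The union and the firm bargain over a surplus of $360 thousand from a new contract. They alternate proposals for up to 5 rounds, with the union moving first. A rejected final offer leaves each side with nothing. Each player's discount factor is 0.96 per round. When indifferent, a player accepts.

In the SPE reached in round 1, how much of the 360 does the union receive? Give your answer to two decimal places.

Round 5 (the union proposes): rejection yields 0 for the firm; the union offers 0 and keeps 360.
Round 4 (the firm proposes): the union can get 360 next round, worth 0.96 × 360 = 345.6 now, so the firm offers 345.6, keeping 14.4.
Round 3 (the union proposes): the firm can get 14.4 next round, worth 0.96 × 14.4 = 13.824 now. The union offers 13.824 and keeps 360 − 13.824 = 346.176.
Round 2 (the firm proposes): the union can get 346.176 next round, worth 0.96 × 346.176 = 332.32896 now. The firm offers 332.32896 and keeps 360 − 332.32896 = 27.67104.
Round 1 (the union proposes): the firm can get 27.67104 next round, worth 0.96 × 27.67104 = 26.5641984 now. The union offers 26.5641984 and keeps 360 − 26.5641984 = 333.4358016.

333.44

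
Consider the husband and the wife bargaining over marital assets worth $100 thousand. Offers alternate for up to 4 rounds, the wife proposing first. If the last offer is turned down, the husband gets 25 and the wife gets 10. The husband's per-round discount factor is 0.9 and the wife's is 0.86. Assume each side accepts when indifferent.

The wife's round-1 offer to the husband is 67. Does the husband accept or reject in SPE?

Reject

Round 4 (the husband proposes): the wife gets 10 if talks fail, so the husband offers 10 and keeps 90.
Round 3 (the wife proposes): the husband can get 90 next round, worth 0.9 × 90 = 81 now; the wife offers that and keeps 19.
Round 2 (the husband proposes): the wife can get 19 next round, worth 0.86 × 19 = 16.34 now, so the husband offers 16.34, keeping 83.66.
So by rejecting in round 1, the husband gets 83.66 next round, worth 0.9 × 83.66 = 75.294 now.
Offer 67 < 75.294, so the husband rejects.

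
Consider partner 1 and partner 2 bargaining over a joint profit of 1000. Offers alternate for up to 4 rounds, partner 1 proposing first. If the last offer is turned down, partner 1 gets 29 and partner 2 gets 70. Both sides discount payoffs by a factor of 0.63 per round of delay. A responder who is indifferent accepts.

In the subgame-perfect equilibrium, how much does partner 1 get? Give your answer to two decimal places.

524.10

Round 4 (partner 2 proposes): partner 1 gets 29 if talks fail, so partner 2 offers 29 and keeps 971.
Round 3 (partner 1 proposes): partner 2 can get 971 next round, worth 0.63 × 971 = 611.73 now; partner 1 offers that and keeps 388.27.
Round 2 (partner 2 proposes): partner 1 can get 388.27 next round, worth 0.63 × 388.27 = 244.6101 now; partner 2 offers that and keeps 755.3899.
Round 1 (partner 1 proposes): partner 2 can get 755.3899 next round, worth 0.63 × 755.3899 = 475.895637 now, so partner 1 offers 475.895637, keeping 524.104363.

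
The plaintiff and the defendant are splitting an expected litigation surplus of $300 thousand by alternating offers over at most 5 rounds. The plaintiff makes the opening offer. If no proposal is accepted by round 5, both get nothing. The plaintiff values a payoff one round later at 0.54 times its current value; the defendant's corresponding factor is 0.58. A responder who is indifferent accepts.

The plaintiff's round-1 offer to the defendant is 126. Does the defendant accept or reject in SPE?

Work out the defendant's continuation value if the offer is rejected.
Round 5 (the plaintiff proposes): rejection yields 0 for the defendant; the plaintiff offers 0 and keeps 300.
Round 4 (the defendant proposes): the plaintiff can get 300 next round, worth 0.54 × 300 = 162 now, so the defendant offers 162, keeping 138.
Round 3 (the plaintiff proposes): the defendant can get 138 next round, worth 0.58 × 138 = 80.04 now, so the plaintiff offers 80.04, keeping 219.96.
Round 2 (the defendant proposes): the plaintiff can get 219.96 next round, worth 0.54 × 219.96 = 118.7784 now. The defendant offers 118.7784 and keeps 300 − 118.7784 = 181.2216.
So by rejecting in round 1, the defendant gets 181.2216 next round, worth 0.58 × 181.2216 = 105.108528 now.
Offer 126 ≥ 105.108528, so the defendant accepts.

Accept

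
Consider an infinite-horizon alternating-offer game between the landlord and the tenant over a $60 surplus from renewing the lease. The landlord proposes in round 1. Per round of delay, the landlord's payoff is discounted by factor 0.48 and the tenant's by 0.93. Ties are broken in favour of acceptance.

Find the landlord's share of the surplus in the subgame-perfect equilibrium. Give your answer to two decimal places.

7.59

Let x be the landlord's share when the landlord proposes and y be the tenant's share when the tenant proposes.
The tenant accepts iff offered ≥ 0.93·y, so x = 60 − 0.93y. Symmetrically y = 60 − 0.48x.
Substituting: x = 60 − 0.93(60 − 0.48x), giving x(1 − 0.48·0.93) = 60(1 − 0.93).
So x = 60 × 0.07 / 0.5536 ≈ 7.5867, and the tenant receives 60 − x ≈ 52.4133.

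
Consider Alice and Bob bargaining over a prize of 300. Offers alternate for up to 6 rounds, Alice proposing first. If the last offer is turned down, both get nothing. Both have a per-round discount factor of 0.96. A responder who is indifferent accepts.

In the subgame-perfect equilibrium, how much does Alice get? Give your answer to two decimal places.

33.25

Round 6 (Bob proposes): rejection yields 0 for Alice; Bob offers 0 and keeps 300.
Round 5 (Alice proposes): Bob can get 300 next round, worth 0.96 × 300 = 288 now, so Alice offers 288, keeping 12.
Round 4 (Bob proposes): Alice can get 12 next round, worth 0.96 × 12 = 11.52 now; Bob offers that and keeps 288.48.
Round 3 (Alice proposes): Bob can get 288.48 next round, worth 0.96 × 288.48 = 276.9408 now, so Alice offers 276.9408, keeping 23.0592.
Round 2 (Bob proposes): Alice can get 23.0592 next round, worth 0.96 × 23.0592 = 22.136832 now; Bob offers that and keeps 277.863168.
Round 1 (Alice proposes): Bob can get 277.863168 next round, worth 0.96 × 277.863168 = 266.74864128 now; Alice offers that and keeps 33.25135872.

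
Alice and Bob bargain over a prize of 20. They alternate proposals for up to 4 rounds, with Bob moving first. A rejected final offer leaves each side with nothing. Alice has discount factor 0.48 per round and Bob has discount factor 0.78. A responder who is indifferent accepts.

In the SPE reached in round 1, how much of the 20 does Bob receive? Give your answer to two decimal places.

Round 4 (Alice proposes): Bob will accept anything ≥ 0, so Alice offers 0 and keeps 20.
Round 3 (Bob proposes): Alice can get 20 next round, worth 0.48 × 20 = 9.6 now. Bob offers 9.6 and keeps 20 − 9.6 = 10.4.
Round 2 (Alice proposes): Bob can get 10.4 next round, worth 0.78 × 10.4 = 8.112 now, so Alice offers 8.112, keeping 11.888.
Round 1 (Bob proposes): Alice can get 11.888 next round, worth 0.48 × 11.888 = 5.70624 now, so Bob offers 5.70624, keeping 14.29376.

14.29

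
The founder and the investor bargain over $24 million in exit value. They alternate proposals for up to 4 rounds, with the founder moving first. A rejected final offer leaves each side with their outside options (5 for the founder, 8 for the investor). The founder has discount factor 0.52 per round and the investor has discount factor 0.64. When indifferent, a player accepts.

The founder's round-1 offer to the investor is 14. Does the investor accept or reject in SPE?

Accept

Work out the investor's continuation value if the offer is rejected.
Round 4 (the investor proposes): the founder gets 5 if talks fail, so the investor offers 5 and keeps 19.
Round 3 (the founder proposes): the investor can get 19 next round, worth 0.64 × 19 = 12.16 now; the founder offers that and keeps 11.84.
Round 2 (the investor proposes): the founder can get 11.84 next round, worth 0.52 × 11.84 = 6.1568 now. The investor offers 6.1568 and keeps 24 − 6.1568 = 17.8432.
So by rejecting in round 1, the investor gets 17.8432 next round, worth 0.64 × 17.8432 = 11.419648 now.
Offer 14 ≥ 11.419648, so the investor accepts.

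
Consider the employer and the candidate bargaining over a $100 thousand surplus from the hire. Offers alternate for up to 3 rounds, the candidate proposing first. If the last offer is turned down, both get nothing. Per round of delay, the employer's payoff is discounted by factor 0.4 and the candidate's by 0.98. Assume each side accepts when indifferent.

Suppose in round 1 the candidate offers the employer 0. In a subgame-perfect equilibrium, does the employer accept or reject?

Round 3 (the candidate proposes): the employer will accept anything ≥ 0, so the candidate offers 0 and keeps 100.
Round 2 (the employer proposes): the candidate can get 100 next round, worth 0.98 × 100 = 98 now, so the employer offers 98, keeping 2.
So by rejecting in round 1, the employer gets 2 next round, worth 0.4 × 2 = 0.8 now.
Offer 0 < 0.8, so the employer rejects.

Reject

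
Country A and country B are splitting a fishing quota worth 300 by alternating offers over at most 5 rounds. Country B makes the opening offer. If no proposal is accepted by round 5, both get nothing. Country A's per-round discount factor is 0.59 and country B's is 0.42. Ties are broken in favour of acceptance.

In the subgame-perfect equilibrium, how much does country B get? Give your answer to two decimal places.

171.90

By backward induction:
Round 5 (country B proposes): rejection yields 0 for country A; country B offers 0 and keeps 300.
Round 4 (country A proposes): country B can get 300 next round, worth 0.42 × 300 = 126 now, so country A offers 126, keeping 174.
Round 3 (country B proposes): country A can get 174 next round, worth 0.59 × 174 = 102.66 now. Country B offers 102.66 and keeps 300 − 102.66 = 197.34.
Round 2 (country A proposes): country B can get 197.34 next round, worth 0.42 × 197.34 = 82.8828 now, so country A offers 82.8828, keeping 217.1172.
Round 1 (country B proposes): country A can get 217.1172 next round, worth 0.59 × 217.1172 = 128.099148 now; country B offers that and keeps 171.900852.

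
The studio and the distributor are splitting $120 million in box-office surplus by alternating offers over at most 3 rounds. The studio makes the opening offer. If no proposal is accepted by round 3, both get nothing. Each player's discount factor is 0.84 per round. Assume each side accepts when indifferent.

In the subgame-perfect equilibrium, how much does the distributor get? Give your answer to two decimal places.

Round 3 (the studio proposes): rejection yields 0 for the distributor; the studio offers 0 and keeps 120.
Round 2 (the distributor proposes): the studio can get 120 next round, worth 0.84 × 120 = 100.8 now, so the distributor offers 100.8, keeping 19.2.
Round 1 (the studio proposes): the distributor can get 19.2 next round, worth 0.84 × 19.2 = 16.128 now, so the studio offers 16.128, keeping 103.872.

16.13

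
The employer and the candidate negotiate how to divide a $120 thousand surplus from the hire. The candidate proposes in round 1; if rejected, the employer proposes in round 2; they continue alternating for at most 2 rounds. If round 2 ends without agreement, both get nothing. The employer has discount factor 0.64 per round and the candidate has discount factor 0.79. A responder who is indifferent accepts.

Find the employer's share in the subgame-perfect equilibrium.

Round 2 (the employer proposes): the candidate will accept anything ≥ 0, so the employer offers 0 and keeps 120.
Round 1 (the candidate proposes): the employer can get 120 next round, worth 0.64 × 120 = 76.8 now, so the candidate offers 76.8, keeping 43.2.

76.8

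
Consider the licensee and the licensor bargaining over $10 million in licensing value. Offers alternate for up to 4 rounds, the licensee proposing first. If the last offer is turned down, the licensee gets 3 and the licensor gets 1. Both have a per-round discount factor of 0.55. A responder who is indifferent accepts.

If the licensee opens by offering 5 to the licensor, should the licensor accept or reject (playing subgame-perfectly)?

Work out the licensor's continuation value if the offer is rejected.
Round 4 (the licensor proposes): the licensee gets 3 if talks fail, so the licensor offers 3 and keeps 7.
Round 3 (the licensee proposes): the licensor can get 7 next round, worth 0.55 × 7 = 3.85 now. The licensee offers 3.85 and keeps 10 − 3.85 = 6.15.
Round 2 (the licensor proposes): the licensee can get 6.15 next round, worth 0.55 × 6.15 = 3.3825 now; the licensor offers that and keeps 6.6175.
So by rejecting in round 1, the licensor gets 6.6175 next round, worth 0.55 × 6.6175 = 3.639625 now.
Offer 5 ≥ 3.639625, so the licensor accepts.

Accept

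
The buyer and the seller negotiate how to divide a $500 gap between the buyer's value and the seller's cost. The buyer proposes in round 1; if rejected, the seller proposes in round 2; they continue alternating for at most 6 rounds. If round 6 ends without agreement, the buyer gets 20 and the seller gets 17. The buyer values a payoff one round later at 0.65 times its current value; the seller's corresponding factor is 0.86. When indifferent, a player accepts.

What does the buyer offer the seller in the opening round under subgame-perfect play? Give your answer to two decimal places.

Round 6 (the seller proposes): the buyer gets 20 if talks fail, so the seller offers 20 and keeps 480.
Round 5 (the buyer proposes): the seller can get 480 next round, worth 0.86 × 480 = 412.8 now; the buyer offers that and keeps 87.2.
Round 4 (the seller proposes): the buyer can get 87.2 next round, worth 0.65 × 87.2 = 56.68 now, so the seller offers 56.68, keeping 443.32.
Round 3 (the buyer proposes): the seller can get 443.32 next round, worth 0.86 × 443.32 = 381.2552 now, so the buyer offers 381.2552, keeping 118.7448.
Round 2 (the seller proposes): the buyer can get 118.7448 next round, worth 0.65 × 118.7448 = 77.18412 now; the seller offers that and keeps 422.81588.
Round 1 (the buyer proposes): the seller can get 422.81588 next round, worth 0.86 × 422.81588 = 363.6216568 now, so the buyer offers 363.6216568, keeping 136.3783432.

363.62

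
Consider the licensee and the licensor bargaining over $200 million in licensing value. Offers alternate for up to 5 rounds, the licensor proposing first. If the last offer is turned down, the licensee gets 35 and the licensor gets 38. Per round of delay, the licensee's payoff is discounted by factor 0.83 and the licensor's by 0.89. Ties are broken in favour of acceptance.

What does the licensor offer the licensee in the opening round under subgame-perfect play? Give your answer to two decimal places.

Solve by backward induction from round 5.
Round 5 (the licensor proposes): the licensee gets 35 if talks fail, so the licensor offers 35 and keeps 165.
Round 4 (the licensee proposes): the licensor can get 165 next round, worth 0.89 × 165 = 146.85 now. The licensee offers 146.85 and keeps 200 − 146.85 = 53.15.
Round 3 (the licensor proposes): the licensee can get 53.15 next round, worth 0.83 × 53.15 = 44.1145 now, so the licensor offers 44.1145, keeping 155.8855.
Round 2 (the licensee proposes): the licensor can get 155.8855 next round, worth 0.89 × 155.8855 = 138.738095 now; the licensee offers that and keeps 61.261905.
Round 1 (the licensor proposes): the licensee can get 61.261905 next round, worth 0.83 × 61.261905 = 50.84738115 now. The licensor offers 50.84738115 and keeps 200 − 50.84738115 = 149.15261885.

50.85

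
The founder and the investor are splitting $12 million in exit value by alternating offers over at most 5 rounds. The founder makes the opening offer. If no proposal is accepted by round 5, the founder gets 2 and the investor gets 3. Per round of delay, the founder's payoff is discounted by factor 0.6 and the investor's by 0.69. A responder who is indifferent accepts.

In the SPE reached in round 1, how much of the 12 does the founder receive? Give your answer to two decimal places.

Round 5 (the founder proposes): the investor gets 3 if talks fail, so the founder offers 3 and keeps 9.
Round 4 (the investor proposes): the founder can get 9 next round, worth 0.6 × 9 = 5.4 now, so the investor offers 5.4, keeping 6.6.
Round 3 (the founder proposes): the investor can get 6.6 next round, worth 0.69 × 6.6 = 4.554 now; the founder offers that and keeps 7.446.
Round 2 (the investor proposes): the founder can get 7.446 next round, worth 0.6 × 7.446 = 4.4676 now; the investor offers that and keeps 7.5324.
Round 1 (the founder proposes): the investor can get 7.5324 next round, worth 0.69 × 7.5324 = 5.197356 now, so the founder offers 5.197356, keeping 6.802644.

6.80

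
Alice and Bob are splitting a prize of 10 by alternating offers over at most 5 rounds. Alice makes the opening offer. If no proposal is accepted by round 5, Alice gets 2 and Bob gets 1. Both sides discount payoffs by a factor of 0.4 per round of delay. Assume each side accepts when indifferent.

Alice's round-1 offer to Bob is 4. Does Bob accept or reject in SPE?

Accept

Round 5 (Alice proposes): Bob gets 1 if talks fail, so Alice offers 1 and keeps 9.
Round 4 (Bob proposes): Alice can get 9 next round, worth 0.4 × 9 = 3.6 now. Bob offers 3.6 and keeps 10 − 3.6 = 6.4.
Round 3 (Alice proposes): Bob can get 6.4 next round, worth 0.4 × 6.4 = 2.56 now; Alice offers that and keeps 7.44.
Round 2 (Bob proposes): Alice can get 7.44 next round, worth 0.4 × 7.44 = 2.976 now; Bob offers that and keeps 7.024.
So by rejecting in round 1, Bob gets 7.024 next round, worth 0.4 × 7.024 = 2.8096 now.
Offer 4 ≥ 2.8096, so Bob accepts.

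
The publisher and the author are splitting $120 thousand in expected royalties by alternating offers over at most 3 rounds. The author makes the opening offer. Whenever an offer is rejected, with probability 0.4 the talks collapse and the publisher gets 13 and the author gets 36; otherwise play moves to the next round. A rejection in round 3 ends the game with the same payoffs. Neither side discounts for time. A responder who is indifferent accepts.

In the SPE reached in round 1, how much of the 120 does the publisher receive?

Round 3 (the author proposes): the publisher gets 13 if talks fail, so the author offers 13 and keeps 107.
Round 2 (the publisher proposes): rejecting gives the author an expected 0.6 × 107 + 0.4 × 36 = 78.6, so the publisher offers 78.6, keeping 41.4.
Round 1 (the author proposes): rejecting gives the publisher an expected 0.6 × 41.4 + 0.4 × 13 = 30.04; the author offers that and keeps 89.96.

30.04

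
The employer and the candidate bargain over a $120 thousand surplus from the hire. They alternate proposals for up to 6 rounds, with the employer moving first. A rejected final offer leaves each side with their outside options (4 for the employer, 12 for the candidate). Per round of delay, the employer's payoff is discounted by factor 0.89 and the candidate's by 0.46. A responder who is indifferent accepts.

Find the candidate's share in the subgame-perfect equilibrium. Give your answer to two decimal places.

Round 6 (the candidate proposes): the employer gets 4 if talks fail, so the candidate offers 4 and keeps 116.
Round 5 (the employer proposes): the candidate can get 116 next round, worth 0.46 × 116 = 53.36 now. The employer offers 53.36 and keeps 120 − 53.36 = 66.64.
Round 4 (the candidate proposes): the employer can get 66.64 next round, worth 0.89 × 66.64 = 59.3096 now. The candidate offers 59.3096 and keeps 120 − 59.3096 = 60.6904.
Round 3 (the employer proposes): the candidate can get 60.6904 next round, worth 0.46 × 60.6904 = 27.917584 now; the employer offers that and keeps 92.082416.
Round 2 (the candidate proposes): the employer can get 92.082416 next round, worth 0.89 × 92.082416 = 81.95335024 now, so the candidate offers 81.95335024, keeping 38.04664976.
Round 1 (the employer proposes): the candidate can get 38.04664976 next round, worth 0.46 × 38.04664976 = 17.5014588896 now. The employer offers 17.5014588896 and keeps 120 − 17.5014588896 = 102.4985411104.

17.50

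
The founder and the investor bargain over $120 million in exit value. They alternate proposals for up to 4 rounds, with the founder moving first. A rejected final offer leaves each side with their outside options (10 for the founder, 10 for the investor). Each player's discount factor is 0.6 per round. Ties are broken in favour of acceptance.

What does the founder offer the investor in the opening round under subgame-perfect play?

By backward induction:
Round 4 (the investor proposes): the founder gets 10 if talks fail, so the investor offers 10 and keeps 110.
Round 3 (the founder proposes): the investor can get 110 next round, worth 0.6 × 110 = 66 now. The founder offers 66 and keeps 120 − 66 = 54.
Round 2 (the investor proposes): the founder can get 54 next round, worth 0.6 × 54 = 32.4 now; the investor offers that and keeps 87.6.
Round 1 (the founder proposes): the investor can get 87.6 next round, worth 0.6 × 87.6 = 52.56 now; the founder offers that and keeps 67.44.

52.56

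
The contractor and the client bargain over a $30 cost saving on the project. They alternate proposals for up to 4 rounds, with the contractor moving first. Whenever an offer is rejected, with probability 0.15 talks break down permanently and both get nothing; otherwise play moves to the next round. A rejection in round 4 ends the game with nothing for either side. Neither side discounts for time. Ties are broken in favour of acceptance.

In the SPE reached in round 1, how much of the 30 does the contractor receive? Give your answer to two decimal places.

7.75

Round 4 (the client proposes): the contractor will accept anything ≥ 0, so the client offers 0 and keeps 30.
Round 3 (the contractor proposes): rejecting gives the client an expected 0.85 × 30 = 25.5, so the contractor offers 25.5, keeping 4.5.
Round 2 (the client proposes): rejecting gives the contractor an expected 0.85 × 4.5 = 3.825, so the client offers 3.825, keeping 26.175.
Round 1 (the contractor proposes): rejecting gives the client an expected 0.85 × 26.175 = 22.24875. The contractor offers 22.24875 and keeps 30 − 22.24875 = 7.75125.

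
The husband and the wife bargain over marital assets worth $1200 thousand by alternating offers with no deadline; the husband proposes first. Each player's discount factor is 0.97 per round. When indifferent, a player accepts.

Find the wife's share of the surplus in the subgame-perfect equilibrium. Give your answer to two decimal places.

In a stationary SPE each proposer offers the other exactly their discounted continuation value.
If the husband keeps x when proposing and the wife keeps y when proposing, then x = 1200 − 0.97y and y = 1200 − 0.97x.
Solving: x = 1200(1 − 0.97) / (1 − 0.97·0.97) = 36 / 0.0591 ≈ 609.1371.
The wife gets 1200 − 609.1371 ≈ 590.8629.

590.86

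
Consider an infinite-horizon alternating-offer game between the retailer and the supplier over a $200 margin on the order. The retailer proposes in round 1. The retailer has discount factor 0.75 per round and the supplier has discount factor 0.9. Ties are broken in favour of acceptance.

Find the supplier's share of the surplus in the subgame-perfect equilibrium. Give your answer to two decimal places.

138.46

When the retailer proposes, the supplier accepts any offer worth at least 0.9 times what the supplier would get by proposing next round; and vice versa.
This gives x = 200 − 0.9y and y = 200 − 0.75x, where x and y are each side's share when it proposes.
Hence (1 − 0.9·0.75)x = 200(1 − 0.9), i.e. 0.325·x = 20.
x ≈ 61.5385; the supplier's share is 200 − x ≈ 138.4615.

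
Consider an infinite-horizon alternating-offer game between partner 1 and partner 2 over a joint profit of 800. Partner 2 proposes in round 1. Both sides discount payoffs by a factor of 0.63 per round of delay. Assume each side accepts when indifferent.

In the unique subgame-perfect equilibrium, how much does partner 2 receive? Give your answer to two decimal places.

490.80

When partner 2 proposes, partner 1 accepts any offer worth at least 0.63 times what partner 1 would get by proposing next round; and vice versa.
This gives x = 800 − 0.63y and y = 800 − 0.63x, where x and y are each side's share when it proposes.
Hence (1 − 0.63·0.63)x = 800(1 − 0.63), i.e. 0.6031·x = 296.
x ≈ 490.7975; partner 1's share is 800 − x ≈ 309.2025.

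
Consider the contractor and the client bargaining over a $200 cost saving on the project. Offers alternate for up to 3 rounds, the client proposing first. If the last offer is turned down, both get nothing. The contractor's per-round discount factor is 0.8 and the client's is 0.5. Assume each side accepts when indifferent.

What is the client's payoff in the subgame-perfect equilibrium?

Round 3 (the client proposes): the contractor will accept anything ≥ 0, so the client offers 0 and keeps 200.
Round 2 (the contractor proposes): the client can get 200 next round, worth 0.5 × 200 = 100 now, so the contractor offers 100, keeping 100.
Round 1 (the client proposes): the contractor can get 100 next round, worth 0.8 × 100 = 80 now. The client offers 80 and keeps 200 − 80 = 120.

120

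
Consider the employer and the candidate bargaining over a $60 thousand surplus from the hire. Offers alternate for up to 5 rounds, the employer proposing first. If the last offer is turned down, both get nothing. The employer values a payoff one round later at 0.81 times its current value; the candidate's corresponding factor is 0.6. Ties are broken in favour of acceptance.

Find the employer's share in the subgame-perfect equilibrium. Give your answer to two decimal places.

Round 5 (the employer proposes): rejection yields 0 for the candidate; the employer offers 0 and keeps 60.
Round 4 (the candidate proposes): the employer can get 60 next round, worth 0.81 × 60 = 48.6 now. The candidate offers 48.6 and keeps 60 − 48.6 = 11.4.
Round 3 (the employer proposes): the candidate can get 11.4 next round, worth 0.6 × 11.4 = 6.84 now. The employer offers 6.84 and keeps 60 − 6.84 = 53.16.
Round 2 (the candidate proposes): the employer can get 53.16 next round, worth 0.81 × 53.16 = 43.0596 now; the candidate offers that and keeps 16.9404.
Round 1 (the employer proposes): the candidate can get 16.9404 next round, worth 0.6 × 16.9404 = 10.16424 now. The employer offers 10.16424 and keeps 60 − 10.16424 = 49.83576.

49.84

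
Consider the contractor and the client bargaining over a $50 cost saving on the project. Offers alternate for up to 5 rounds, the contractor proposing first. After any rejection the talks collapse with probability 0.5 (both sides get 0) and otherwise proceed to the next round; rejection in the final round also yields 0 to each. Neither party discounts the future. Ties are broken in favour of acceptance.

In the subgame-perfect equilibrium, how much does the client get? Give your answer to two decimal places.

Round 5 (the contractor proposes): the client will accept anything ≥ 0, so the contractor offers 0 and keeps 50.
Round 4 (the client proposes): rejecting gives the contractor an expected 0.5 × 50 = 25. The client offers 25 and keeps 50 − 25 = 25.
Round 3 (the contractor proposes): rejecting gives the client an expected 0.5 × 25 = 12.5; the contractor offers that and keeps 37.5.
Round 2 (the client proposes): rejecting gives the contractor an expected 0.5 × 37.5 = 18.75, so the client offers 18.75, keeping 31.25.
Round 1 (the contractor proposes): rejecting gives the client an expected 0.5 × 31.25 = 15.625, so the contractor offers 15.625, keeping 34.375.

15.63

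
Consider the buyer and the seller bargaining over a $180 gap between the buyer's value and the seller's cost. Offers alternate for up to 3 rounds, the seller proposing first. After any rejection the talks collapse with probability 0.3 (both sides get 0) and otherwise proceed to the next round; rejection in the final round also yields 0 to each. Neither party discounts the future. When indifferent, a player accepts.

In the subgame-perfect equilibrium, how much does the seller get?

142.2

Round 3 (the seller proposes): rejection yields 0 for the buyer; the seller offers 0 and keeps 180.
Round 2 (the buyer proposes): rejecting gives the seller an expected 0.7 × 180 = 126. The buyer offers 126 and keeps 180 − 126 = 54.
Round 1 (the seller proposes): rejecting gives the buyer an expected 0.7 × 54 = 37.8. The seller offers 37.8 and keeps 180 − 37.8 = 142.2.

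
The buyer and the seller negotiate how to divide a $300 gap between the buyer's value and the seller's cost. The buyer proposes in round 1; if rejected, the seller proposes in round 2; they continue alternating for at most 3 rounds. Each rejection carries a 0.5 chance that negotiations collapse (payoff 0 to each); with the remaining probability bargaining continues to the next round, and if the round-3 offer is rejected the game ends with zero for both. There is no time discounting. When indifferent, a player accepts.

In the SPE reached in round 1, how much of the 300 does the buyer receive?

225

By backward induction:
Round 3 (the buyer proposes): the seller will accept anything ≥ 0, so the buyer offers 0 and keeps 300.
Round 2 (the seller proposes): rejecting gives the buyer an expected 0.5 × 300 = 150. The seller offers 150 and keeps 300 − 150 = 150.
Round 1 (the buyer proposes): rejecting gives the seller an expected 0.5 × 150 = 75. The buyer offers 75 and keeps 300 − 75 = 225.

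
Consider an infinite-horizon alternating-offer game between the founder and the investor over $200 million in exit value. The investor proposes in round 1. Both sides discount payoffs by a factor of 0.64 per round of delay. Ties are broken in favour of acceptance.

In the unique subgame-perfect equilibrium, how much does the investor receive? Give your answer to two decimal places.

121.95

In a stationary SPE each proposer offers the other exactly their discounted continuation value.
If the investor keeps x when proposing and the founder keeps y when proposing, then x = 200 − 0.64y and y = 200 − 0.64x.
Solving: x = 200(1 − 0.64) / (1 − 0.64·0.64) = 72 / 0.5904 ≈ 121.9512.
The founder gets 200 − 121.9512 ≈ 78.0488.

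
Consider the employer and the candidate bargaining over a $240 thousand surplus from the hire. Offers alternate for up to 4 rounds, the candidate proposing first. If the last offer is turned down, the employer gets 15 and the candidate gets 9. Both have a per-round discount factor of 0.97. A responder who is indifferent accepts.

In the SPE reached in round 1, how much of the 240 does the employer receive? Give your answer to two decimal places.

Round 4 (the employer proposes): the candidate gets 9 if talks fail, so the employer offers 9 and keeps 231.
Round 3 (the candidate proposes): the employer can get 231 next round, worth 0.97 × 231 = 224.07 now. The candidate offers 224.07 and keeps 240 − 224.07 = 15.93.
Round 2 (the employer proposes): the candidate can get 15.93 next round, worth 0.97 × 15.93 = 15.4521 now, so the employer offers 15.4521, keeping 224.5479.
Round 1 (the candidate proposes): the employer can get 224.5479 next round, worth 0.97 × 224.5479 = 217.811463 now. The candidate offers 217.811463 and keeps 240 − 217.811463 = 22.188537.

217.81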